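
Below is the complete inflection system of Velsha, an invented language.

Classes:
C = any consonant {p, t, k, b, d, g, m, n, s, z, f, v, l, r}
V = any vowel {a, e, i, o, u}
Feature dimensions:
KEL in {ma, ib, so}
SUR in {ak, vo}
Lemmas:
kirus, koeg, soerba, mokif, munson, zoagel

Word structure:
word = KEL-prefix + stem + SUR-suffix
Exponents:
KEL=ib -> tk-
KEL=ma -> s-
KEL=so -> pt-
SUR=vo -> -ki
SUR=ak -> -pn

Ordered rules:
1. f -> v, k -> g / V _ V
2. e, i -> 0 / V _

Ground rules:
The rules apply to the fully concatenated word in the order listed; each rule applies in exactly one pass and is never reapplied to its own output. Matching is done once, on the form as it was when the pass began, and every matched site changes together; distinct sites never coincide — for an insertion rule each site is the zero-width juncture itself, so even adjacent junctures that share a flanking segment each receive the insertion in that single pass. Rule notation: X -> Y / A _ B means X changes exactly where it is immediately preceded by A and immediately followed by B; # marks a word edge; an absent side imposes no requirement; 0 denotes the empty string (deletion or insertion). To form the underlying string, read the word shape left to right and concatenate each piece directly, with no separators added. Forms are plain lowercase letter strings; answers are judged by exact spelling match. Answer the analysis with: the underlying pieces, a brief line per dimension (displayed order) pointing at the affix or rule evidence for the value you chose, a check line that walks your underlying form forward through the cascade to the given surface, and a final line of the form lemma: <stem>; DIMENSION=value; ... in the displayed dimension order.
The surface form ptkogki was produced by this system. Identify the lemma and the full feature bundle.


underlying: pt-koeg-ki
KEL=so - signalled by the affix pt-
SUR=vo - signalled by the affix -ki
check: ptkoegki -> ptkoegki -> ptkogki
lemma: koeg; KEL=so; SUR=vo


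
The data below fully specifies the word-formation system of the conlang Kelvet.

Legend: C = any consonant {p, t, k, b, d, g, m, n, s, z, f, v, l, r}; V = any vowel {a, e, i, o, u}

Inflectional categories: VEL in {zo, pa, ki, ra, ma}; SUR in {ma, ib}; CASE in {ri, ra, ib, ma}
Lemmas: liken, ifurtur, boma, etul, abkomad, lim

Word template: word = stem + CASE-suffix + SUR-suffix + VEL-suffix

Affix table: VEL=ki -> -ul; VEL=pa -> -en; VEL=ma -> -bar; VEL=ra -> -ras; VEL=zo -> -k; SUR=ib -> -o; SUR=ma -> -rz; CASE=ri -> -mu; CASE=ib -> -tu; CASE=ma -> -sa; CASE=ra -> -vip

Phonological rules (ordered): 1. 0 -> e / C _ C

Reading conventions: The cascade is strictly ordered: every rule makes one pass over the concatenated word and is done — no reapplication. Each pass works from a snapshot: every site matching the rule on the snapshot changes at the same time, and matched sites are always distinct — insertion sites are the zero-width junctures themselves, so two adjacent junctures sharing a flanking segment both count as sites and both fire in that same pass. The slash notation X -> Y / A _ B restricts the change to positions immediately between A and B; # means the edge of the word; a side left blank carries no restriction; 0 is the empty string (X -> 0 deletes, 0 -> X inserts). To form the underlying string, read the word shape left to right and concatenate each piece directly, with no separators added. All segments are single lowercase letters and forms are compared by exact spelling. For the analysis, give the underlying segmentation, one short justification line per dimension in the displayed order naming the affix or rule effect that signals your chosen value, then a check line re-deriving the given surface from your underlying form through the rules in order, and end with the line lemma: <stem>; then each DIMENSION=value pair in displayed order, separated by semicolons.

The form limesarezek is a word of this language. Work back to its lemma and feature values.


underlying: lim-sa-rz-k
VEL=zo - signalled by the affix -k
SUR=ma - signalled by the affix -rz
CASE=ma - signalled by the affix -sa
check: limsarzk -> limesarezek
lemma: lim; VEL=zo; SUR=ma; CASE=ma


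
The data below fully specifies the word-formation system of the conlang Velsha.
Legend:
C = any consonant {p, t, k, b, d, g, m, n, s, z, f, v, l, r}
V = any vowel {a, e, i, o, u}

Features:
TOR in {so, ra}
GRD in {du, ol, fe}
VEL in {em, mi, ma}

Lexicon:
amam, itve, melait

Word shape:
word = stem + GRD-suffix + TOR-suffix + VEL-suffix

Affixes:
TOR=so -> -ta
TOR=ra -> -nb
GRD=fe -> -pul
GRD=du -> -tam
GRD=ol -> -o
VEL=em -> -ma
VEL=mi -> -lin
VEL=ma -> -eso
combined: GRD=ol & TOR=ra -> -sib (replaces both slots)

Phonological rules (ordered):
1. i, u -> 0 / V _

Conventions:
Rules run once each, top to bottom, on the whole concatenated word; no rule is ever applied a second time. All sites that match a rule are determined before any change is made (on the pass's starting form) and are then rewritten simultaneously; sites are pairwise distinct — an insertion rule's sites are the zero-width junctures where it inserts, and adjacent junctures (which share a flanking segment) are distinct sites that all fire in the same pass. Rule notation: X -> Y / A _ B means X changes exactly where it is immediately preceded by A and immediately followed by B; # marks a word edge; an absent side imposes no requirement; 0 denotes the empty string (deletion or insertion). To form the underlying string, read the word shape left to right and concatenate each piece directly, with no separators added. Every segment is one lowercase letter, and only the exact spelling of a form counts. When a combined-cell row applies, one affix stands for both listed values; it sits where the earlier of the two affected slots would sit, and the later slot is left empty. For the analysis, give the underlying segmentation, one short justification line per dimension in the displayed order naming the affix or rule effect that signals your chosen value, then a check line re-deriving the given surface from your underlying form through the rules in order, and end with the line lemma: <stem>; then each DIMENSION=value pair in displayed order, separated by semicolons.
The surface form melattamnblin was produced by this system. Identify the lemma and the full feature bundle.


underlying: melait-tam-nb-lin
TOR=ra - signalled by the affix -nb
GRD=du - signalled by the affix -tam
VEL=mi - signalled by the affix -lin
check: melaittamnblin -> melattamnblin
lemma: melait; TOR=ra; GRD=du; VEL=mi


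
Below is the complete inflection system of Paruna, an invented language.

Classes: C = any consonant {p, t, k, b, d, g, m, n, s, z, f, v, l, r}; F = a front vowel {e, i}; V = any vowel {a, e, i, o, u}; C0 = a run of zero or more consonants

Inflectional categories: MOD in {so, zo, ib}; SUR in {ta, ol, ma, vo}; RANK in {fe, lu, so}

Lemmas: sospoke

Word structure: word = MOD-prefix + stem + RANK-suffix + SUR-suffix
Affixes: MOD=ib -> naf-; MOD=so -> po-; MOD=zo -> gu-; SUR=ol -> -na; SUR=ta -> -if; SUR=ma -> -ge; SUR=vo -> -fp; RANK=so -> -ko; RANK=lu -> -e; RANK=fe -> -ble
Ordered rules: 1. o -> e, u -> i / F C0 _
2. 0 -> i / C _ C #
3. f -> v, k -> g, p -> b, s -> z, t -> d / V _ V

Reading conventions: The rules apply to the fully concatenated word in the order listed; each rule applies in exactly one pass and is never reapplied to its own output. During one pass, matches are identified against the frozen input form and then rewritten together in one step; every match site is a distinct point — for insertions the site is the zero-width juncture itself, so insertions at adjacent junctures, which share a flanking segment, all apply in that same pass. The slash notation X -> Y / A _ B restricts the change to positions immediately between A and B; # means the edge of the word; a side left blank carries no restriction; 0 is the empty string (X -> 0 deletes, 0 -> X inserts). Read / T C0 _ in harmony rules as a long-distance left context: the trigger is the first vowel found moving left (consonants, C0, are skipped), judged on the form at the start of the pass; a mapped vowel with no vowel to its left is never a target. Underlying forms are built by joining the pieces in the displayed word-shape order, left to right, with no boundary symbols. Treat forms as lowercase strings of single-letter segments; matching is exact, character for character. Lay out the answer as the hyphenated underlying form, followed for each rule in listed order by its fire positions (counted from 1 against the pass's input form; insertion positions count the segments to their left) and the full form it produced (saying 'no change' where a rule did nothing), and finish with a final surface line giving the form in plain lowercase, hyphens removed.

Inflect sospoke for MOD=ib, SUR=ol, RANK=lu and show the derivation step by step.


underlying: naf-sospoke-e-na
1. o -> e, u -> i / F C0 _: no change
2. 0 -> i / C _ C #: no change
3. f -> v, k -> g, p -> b, s -> z, t -> d / V _ V: fires at position(s) 9: nafsospogeena
surface: nafsospogeena


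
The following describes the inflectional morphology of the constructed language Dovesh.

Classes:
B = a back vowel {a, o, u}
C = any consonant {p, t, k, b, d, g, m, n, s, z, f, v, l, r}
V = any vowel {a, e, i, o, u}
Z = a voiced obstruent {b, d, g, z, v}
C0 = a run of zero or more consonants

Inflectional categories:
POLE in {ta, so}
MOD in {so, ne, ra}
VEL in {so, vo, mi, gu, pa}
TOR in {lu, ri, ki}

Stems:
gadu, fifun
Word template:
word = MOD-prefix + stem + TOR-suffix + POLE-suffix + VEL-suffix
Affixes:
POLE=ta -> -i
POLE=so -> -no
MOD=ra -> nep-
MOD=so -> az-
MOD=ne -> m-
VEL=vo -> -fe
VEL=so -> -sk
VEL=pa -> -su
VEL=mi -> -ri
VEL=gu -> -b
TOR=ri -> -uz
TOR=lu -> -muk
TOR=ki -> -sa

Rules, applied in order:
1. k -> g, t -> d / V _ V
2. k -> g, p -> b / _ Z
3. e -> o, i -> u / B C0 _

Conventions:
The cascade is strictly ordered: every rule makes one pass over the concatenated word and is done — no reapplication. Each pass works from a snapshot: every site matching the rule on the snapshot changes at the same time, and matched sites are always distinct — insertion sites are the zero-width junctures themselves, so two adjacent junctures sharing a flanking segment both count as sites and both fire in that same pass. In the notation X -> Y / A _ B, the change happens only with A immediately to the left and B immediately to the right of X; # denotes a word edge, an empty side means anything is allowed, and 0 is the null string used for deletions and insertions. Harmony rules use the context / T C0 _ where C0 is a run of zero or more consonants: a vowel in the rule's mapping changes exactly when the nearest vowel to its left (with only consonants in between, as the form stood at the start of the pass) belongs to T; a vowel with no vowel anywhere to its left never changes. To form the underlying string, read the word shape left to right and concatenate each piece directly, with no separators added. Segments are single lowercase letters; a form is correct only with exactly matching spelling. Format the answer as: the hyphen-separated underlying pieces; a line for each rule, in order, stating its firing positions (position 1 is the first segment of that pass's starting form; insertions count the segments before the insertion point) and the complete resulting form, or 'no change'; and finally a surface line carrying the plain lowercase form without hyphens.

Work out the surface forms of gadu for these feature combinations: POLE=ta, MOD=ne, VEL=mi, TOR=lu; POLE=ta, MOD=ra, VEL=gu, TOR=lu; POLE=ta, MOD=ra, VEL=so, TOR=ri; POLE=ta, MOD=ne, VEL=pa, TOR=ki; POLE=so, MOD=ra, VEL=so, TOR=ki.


cell POLE=ta, MOD=ne, VEL=mi, TOR=lu:
underlying: m-gadu-muk-i-ri
1. k -> g, t -> d / V _ V: fires at position(s) 8: mgadumugiri
2. k -> g, p -> b / _ Z: no change
3. e -> o, i -> u / B C0 _: fires at position(s) 9: mgadumuguri
surface: mgadumuguri

cell POLE=ta, MOD=ra, VEL=gu, TOR=lu:
underlying: nep-gadu-muk-i-b
1. k -> g, t -> d / V _ V: fires at position(s) 10: nepgadumugib
2. k -> g, p -> b / _ Z: fires at position(s) 3: nebgadumugib
3. e -> o, i -> u / B C0 _: fires at position(s) 11: nebgadumugub
surface: nebgadumugub

cell POLE=ta, MOD=ra, VEL=so, TOR=ri:
underlying: nep-gadu-uz-i-sk
1. k -> g, t -> d / V _ V: no change
2. k -> g, p -> b / _ Z: fires at position(s) 3: nebgaduuzisk
3. e -> o, i -> u / B C0 _: fires at position(s) 10: nebgaduuzusk
surface: nebgaduuzusk

cell POLE=ta, MOD=ne, VEL=pa, TOR=ki:
underlying: m-gadu-sa-i-su
1. k -> g, t -> d / V _ V: no change
2. k -> g, p -> b / _ Z: no change
3. e -> o, i -> u / B C0 _: fires at position(s) 8: mgadusausu
surface: mgadusausu

cell POLE=so, MOD=ra, VEL=so, TOR=ki:
underlying: nep-gadu-sa-no-sk
1. k -> g, t -> d / V _ V: no change
2. k -> g, p -> b / _ Z: fires at position(s) 3: nebgadusanosk
3. e -> o, i -> u / B C0 _: no change
surface: nebgadusanosk


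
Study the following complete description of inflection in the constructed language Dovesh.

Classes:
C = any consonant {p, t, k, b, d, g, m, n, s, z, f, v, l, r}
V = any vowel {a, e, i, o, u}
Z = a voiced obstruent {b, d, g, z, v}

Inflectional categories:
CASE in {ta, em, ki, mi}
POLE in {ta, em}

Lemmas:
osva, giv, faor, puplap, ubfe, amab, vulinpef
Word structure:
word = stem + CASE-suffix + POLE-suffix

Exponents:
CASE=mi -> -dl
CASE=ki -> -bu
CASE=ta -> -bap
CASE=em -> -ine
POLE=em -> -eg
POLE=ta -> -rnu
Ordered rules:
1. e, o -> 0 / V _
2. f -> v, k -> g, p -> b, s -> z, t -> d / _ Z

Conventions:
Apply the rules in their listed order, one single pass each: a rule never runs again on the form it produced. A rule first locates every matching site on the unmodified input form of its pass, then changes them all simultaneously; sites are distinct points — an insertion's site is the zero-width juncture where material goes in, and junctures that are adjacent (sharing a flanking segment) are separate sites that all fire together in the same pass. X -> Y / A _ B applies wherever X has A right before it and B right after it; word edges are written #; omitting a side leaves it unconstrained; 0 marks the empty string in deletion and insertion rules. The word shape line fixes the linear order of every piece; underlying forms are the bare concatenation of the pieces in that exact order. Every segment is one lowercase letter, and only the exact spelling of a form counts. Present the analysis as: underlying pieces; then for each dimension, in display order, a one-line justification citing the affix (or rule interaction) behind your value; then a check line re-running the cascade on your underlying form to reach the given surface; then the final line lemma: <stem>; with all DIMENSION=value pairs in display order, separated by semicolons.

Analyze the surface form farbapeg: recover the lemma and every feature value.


underlying: faor-bap-eg
CASE=ta - signalled by the affix -bap
POLE=em - signalled by the affix -eg
check: faorbapeg -> farbapeg -> farbapeg
lemma: faor; CASE=ta; POLE=em


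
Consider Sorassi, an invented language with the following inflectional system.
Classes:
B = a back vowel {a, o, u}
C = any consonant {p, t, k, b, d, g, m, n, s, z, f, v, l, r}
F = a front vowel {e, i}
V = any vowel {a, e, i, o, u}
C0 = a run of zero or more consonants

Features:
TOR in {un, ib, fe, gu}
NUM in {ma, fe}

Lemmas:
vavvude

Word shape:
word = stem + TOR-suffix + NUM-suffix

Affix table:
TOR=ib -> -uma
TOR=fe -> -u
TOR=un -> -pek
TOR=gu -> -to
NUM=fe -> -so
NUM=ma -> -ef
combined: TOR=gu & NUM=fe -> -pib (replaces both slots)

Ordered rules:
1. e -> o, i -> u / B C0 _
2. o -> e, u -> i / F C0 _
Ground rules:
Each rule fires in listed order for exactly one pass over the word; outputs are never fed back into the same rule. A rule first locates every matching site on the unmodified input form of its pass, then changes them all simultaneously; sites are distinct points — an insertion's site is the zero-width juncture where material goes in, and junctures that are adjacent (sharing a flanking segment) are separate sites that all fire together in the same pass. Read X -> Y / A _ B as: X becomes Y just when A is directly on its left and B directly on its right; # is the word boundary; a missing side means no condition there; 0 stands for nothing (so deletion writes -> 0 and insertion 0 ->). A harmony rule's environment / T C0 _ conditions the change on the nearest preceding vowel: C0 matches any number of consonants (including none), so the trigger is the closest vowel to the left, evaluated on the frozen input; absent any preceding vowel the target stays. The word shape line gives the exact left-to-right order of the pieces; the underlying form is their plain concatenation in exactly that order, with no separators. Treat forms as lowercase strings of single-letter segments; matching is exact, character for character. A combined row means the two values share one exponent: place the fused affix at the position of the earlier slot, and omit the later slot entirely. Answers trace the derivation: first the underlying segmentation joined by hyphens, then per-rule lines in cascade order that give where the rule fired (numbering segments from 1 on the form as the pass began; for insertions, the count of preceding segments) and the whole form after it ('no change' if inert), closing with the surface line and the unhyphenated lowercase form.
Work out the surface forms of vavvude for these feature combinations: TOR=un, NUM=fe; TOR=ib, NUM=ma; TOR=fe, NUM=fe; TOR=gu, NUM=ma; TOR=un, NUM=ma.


cell TOR=un, NUM=fe:
underlying: vavvude-pek-so
1. e -> o, i -> u / B C0 _: fires at position(s) 7: vavvudopekso
2. o -> e, u -> i / F C0 _: fires at position(s) 12: vavvudopekse
surface: vavvudopekse

cell TOR=ib, NUM=ma:
underlying: vavvude-uma-ef
1. e -> o, i -> u / B C0 _: fires at position(s) 7, 11: vavvudoumaof
2. o -> e, u -> i / F C0 _: no change
surface: vavvudoumaof

cell TOR=fe, NUM=fe:
underlying: vavvude-u-so
1. e -> o, i -> u / B C0 _: fires at position(s) 7: vavvudouso
2. o -> e, u -> i / F C0 _: no change
surface: vavvudouso

cell TOR=gu, NUM=ma:
underlying: vavvude-to-ef
1. e -> o, i -> u / B C0 _: fires at position(s) 7, 10: vavvudotoof
2. o -> e, u -> i / F C0 _: no change
surface: vavvudotoof

cell TOR=un, NUM=ma:
underlying: vavvude-pek-ef
1. e -> o, i -> u / B C0 _: fires at position(s) 7: vavvudopekef
2. o -> e, u -> i / F C0 _: no change
surface: vavvudopekef


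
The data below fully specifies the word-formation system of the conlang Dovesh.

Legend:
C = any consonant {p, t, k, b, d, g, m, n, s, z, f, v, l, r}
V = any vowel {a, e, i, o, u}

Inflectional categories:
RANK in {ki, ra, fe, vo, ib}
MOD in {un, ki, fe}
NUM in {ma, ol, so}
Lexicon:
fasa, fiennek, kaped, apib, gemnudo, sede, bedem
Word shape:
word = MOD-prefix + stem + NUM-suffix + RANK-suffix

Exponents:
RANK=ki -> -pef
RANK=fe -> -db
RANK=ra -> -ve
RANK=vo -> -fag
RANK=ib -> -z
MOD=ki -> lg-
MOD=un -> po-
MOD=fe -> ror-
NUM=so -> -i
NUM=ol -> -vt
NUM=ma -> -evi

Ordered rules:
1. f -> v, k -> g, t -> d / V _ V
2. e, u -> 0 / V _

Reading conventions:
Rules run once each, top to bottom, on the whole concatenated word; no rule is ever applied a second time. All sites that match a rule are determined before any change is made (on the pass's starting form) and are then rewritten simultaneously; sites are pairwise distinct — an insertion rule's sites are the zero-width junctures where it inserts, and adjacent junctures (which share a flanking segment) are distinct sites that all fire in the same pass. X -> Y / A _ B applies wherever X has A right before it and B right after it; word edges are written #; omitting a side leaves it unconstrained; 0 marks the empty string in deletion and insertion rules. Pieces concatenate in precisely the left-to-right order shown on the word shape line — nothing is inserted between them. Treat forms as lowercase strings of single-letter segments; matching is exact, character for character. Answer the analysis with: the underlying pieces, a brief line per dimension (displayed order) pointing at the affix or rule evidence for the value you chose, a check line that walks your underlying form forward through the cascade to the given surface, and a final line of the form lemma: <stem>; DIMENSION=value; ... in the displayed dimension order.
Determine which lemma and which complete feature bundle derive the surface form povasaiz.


underlying: po-fasa-i-z
RANK=ib - signalled by the affix -z
MOD=un - signalled by the affix po-
NUM=so - signalled by the affix -i
check: pofasaiz -> povasaiz -> povasaiz
lemma: fasa; RANK=ib; MOD=un; NUM=so


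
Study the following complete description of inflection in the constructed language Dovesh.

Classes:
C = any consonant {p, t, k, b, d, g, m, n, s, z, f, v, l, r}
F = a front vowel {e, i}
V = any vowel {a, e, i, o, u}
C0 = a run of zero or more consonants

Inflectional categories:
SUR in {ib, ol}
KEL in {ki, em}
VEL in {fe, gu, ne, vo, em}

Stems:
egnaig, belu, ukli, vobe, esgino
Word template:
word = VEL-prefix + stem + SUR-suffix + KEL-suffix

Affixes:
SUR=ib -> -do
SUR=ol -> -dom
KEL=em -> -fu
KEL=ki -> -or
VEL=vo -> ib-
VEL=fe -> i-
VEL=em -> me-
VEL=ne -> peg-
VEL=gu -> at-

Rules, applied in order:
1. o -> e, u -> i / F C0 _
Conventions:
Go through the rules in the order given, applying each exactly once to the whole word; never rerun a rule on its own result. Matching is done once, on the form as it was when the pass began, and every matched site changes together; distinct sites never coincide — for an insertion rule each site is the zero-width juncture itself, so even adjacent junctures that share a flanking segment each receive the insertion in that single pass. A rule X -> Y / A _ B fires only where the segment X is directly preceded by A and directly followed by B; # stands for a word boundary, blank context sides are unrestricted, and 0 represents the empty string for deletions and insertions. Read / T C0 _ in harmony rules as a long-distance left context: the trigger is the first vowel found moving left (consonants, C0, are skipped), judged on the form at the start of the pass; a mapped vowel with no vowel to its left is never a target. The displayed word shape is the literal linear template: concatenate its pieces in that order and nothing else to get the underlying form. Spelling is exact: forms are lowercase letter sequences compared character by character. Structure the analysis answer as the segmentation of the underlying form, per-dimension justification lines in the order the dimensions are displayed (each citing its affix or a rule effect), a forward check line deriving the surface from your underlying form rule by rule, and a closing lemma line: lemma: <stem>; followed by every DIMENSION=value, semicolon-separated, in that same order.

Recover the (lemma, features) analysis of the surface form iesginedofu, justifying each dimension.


underlying: i-esgino-do-fu
SUR=ib - signalled by the affix -do
KEL=em - signalled by the affix -fu
VEL=fe - signalled by the affix i-
check: iesginodofu -> iesginedofu
lemma: esgino; SUR=ib; KEL=em; VEL=fe


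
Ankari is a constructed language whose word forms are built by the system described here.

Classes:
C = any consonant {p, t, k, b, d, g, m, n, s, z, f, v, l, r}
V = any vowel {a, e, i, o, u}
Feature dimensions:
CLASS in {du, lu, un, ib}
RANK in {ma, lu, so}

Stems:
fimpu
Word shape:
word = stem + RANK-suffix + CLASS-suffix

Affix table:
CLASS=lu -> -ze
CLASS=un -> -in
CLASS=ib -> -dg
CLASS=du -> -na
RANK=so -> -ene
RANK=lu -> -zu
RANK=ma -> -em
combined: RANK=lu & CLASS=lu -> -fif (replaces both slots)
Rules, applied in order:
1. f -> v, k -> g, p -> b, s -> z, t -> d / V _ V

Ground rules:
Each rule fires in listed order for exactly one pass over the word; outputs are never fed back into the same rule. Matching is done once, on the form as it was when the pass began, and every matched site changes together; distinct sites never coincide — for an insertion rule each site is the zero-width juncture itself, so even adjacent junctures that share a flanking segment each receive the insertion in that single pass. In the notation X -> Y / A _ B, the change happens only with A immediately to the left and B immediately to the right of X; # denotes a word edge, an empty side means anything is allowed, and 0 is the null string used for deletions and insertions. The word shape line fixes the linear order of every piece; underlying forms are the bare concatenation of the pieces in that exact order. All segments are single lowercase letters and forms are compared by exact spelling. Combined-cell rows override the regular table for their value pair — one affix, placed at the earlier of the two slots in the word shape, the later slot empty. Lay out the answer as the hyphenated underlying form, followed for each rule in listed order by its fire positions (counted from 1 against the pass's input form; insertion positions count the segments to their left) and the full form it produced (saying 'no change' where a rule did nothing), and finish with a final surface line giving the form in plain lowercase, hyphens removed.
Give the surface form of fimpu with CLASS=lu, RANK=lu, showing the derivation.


underlying: fimpu-fif
1. f -> v, k -> g, p -> b, s -> z, t -> d / V _ V: fires at position(s) 6: fimpuvif
surface: fimpuvif


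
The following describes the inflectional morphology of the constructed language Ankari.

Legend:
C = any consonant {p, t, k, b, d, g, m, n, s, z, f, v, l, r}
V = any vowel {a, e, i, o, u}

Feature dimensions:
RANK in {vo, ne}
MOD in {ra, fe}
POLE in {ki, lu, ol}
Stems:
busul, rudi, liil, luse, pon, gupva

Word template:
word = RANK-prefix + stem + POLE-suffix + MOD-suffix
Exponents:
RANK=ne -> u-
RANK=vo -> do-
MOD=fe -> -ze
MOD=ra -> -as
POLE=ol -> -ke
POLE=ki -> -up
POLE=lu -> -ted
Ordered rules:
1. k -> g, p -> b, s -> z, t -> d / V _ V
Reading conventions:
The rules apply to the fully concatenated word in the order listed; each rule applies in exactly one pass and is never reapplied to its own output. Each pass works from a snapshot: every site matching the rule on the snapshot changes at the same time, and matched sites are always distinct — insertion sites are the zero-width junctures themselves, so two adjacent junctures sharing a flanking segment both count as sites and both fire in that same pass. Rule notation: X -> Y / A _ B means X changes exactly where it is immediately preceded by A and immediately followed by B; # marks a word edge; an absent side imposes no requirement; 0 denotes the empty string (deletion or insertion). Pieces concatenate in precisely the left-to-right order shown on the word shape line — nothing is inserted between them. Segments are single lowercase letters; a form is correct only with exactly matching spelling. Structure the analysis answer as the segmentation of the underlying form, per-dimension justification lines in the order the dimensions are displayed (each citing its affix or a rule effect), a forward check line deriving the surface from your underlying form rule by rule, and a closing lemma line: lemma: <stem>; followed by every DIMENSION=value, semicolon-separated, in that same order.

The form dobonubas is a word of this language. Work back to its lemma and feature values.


underlying: do-pon-up-as
RANK=vo - signalled by the affix do-
MOD=ra - signalled by the affix -as
POLE=ki - signalled by the affix -up
check: doponupas -> dobonubas
lemma: pon; RANK=vo; MOD=ra; POLE=ki


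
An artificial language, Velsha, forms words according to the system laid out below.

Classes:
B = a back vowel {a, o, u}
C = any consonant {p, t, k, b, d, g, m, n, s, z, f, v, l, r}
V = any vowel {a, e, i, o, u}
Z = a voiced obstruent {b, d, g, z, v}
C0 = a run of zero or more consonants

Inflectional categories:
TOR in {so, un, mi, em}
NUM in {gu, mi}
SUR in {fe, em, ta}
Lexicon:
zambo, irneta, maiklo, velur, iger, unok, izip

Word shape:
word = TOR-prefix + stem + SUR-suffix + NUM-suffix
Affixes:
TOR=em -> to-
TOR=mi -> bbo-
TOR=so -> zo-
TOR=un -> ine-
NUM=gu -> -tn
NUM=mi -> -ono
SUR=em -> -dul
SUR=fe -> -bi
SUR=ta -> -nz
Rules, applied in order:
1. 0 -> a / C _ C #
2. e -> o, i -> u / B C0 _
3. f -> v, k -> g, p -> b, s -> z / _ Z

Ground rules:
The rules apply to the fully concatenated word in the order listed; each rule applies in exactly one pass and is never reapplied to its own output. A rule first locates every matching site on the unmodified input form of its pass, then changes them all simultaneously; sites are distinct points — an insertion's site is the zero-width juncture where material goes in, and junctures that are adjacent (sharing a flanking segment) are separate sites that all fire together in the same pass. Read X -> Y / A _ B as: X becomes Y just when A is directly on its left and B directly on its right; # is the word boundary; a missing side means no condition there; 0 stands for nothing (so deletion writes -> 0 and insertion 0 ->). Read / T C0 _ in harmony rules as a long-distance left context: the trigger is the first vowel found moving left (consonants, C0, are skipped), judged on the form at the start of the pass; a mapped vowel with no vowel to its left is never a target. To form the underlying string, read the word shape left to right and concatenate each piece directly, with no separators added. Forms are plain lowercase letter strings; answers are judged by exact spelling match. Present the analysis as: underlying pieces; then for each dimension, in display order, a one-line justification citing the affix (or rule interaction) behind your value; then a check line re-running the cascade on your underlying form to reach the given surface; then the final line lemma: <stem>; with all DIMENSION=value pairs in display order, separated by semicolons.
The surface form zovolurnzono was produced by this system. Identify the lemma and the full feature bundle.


underlying: zo-velur-nz-ono
TOR=so - signalled by the affix zo-
NUM=mi - signalled by the affix -ono
SUR=ta - signalled by the affix -nz
check: zovelurnzono -> zovelurnzono -> zovolurnzono -> zovolurnzono
lemma: velur; TOR=so; NUM=mi; SUR=ta


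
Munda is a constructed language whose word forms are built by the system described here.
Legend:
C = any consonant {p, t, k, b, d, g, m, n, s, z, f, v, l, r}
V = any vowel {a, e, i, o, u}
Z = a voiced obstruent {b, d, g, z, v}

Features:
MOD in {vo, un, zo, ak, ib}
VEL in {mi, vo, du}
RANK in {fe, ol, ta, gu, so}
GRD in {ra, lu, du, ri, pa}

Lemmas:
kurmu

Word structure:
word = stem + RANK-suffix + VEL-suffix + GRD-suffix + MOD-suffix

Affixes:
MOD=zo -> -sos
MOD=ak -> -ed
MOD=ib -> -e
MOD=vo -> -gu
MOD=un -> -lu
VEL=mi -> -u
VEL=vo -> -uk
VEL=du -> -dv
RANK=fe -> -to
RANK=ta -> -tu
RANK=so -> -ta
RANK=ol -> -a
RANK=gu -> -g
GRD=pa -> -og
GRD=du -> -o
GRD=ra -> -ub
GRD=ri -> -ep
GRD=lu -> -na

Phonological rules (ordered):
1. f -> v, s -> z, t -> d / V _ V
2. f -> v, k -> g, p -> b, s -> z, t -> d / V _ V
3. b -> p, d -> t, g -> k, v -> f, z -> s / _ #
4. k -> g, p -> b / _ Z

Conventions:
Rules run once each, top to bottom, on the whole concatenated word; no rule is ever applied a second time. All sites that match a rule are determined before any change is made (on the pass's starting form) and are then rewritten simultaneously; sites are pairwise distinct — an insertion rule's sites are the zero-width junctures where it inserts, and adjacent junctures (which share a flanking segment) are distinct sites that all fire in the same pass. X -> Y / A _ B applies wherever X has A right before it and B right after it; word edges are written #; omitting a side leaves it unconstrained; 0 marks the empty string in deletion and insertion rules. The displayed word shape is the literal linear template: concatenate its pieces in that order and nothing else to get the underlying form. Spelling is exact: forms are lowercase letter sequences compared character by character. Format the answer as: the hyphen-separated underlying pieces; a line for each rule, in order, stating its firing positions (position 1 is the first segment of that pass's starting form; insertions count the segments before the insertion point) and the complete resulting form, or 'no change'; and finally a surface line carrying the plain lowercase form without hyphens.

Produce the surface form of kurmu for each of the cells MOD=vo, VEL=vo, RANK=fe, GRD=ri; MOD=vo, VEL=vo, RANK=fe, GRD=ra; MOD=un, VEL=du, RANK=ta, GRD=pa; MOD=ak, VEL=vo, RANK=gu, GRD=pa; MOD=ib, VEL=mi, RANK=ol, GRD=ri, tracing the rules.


cell MOD=vo, VEL=vo, RANK=fe, GRD=ri:
underlying: kurmu-to-uk-ep-gu
1. f -> v, s -> z, t -> d / V _ V: fires at position(s) 6: kurmudoukepgu
2. f -> v, k -> g, p -> b, s -> z, t -> d / V _ V: fires at position(s) 9: kurmudougepgu
3. b -> p, d -> t, g -> k, v -> f, z -> s / _ #: no change
4. k -> g, p -> b / _ Z: fires at position(s) 11: kurmudougebgu
surface: kurmudougebgu

cell MOD=vo, VEL=vo, RANK=fe, GRD=ra:
underlying: kurmu-to-uk-ub-gu
1. f -> v, s -> z, t -> d / V _ V: fires at position(s) 6: kurmudoukubgu
2. f -> v, k -> g, p -> b, s -> z, t -> d / V _ V: fires at position(s) 9: kurmudougubgu
3. b -> p, d -> t, g -> k, v -> f, z -> s / _ #: no change
4. k -> g, p -> b / _ Z: no change
surface: kurmudougubgu

cell MOD=un, VEL=du, RANK=ta, GRD=pa:
underlying: kurmu-tu-dv-og-lu
1. f -> v, s -> z, t -> d / V _ V: fires at position(s) 6: kurmududvoglu
2. f -> v, k -> g, p -> b, s -> z, t -> d / V _ V: no change
3. b -> p, d -> t, g -> k, v -> f, z -> s / _ #: no change
4. k -> g, p -> b / _ Z: no change
surface: kurmududvoglu

cell MOD=ak, VEL=vo, RANK=gu, GRD=pa:
underlying: kurmu-g-uk-og-ed
1. f -> v, s -> z, t -> d / V _ V: no change
2. f -> v, k -> g, p -> b, s -> z, t -> d / V _ V: fires at position(s) 8: kurmugugoged
3. b -> p, d -> t, g -> k, v -> f, z -> s / _ #: fires at position(s) 12: kurmugugoget
4. k -> g, p -> b / _ Z: no change
surface: kurmugugoget

cell MOD=ib, VEL=mi, RANK=ol, GRD=ri:
underlying: kurmu-a-u-ep-e
1. f -> v, s -> z, t -> d / V _ V: no change
2. f -> v, k -> g, p -> b, s -> z, t -> d / V _ V: fires at position(s) 9: kurmuauebe
3. b -> p, d -> t, g -> k, v -> f, z -> s / _ #: no change
4. k -> g, p -> b / _ Z: no change
surface: kurmuauebe


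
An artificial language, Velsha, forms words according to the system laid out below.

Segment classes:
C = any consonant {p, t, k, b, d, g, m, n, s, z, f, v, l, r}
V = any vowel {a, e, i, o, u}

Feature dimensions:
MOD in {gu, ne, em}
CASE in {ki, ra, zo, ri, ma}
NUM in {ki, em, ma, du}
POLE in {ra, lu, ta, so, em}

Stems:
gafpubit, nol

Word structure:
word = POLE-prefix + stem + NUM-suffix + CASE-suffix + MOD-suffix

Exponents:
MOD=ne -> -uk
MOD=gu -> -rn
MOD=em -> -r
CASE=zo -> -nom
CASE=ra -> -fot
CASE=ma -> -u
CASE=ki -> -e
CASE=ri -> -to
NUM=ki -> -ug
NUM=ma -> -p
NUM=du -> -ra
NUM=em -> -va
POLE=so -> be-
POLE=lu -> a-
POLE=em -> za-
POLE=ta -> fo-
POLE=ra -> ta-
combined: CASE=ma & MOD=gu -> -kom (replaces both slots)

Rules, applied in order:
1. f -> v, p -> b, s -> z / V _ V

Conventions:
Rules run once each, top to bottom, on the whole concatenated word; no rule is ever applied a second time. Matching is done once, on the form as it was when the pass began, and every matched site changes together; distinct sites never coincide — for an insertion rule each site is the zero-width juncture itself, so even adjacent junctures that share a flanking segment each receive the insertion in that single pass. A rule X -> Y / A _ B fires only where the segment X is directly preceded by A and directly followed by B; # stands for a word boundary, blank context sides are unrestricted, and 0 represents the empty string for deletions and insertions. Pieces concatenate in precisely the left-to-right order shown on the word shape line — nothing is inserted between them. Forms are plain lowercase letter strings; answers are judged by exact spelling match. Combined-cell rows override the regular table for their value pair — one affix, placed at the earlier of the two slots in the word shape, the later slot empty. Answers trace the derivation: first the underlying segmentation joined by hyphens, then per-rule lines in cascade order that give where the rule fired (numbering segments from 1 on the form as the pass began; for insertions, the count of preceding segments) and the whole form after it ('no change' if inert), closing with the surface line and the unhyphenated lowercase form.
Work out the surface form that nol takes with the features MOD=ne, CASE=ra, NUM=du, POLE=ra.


underlying: ta-nol-ra-fot-uk
1. f -> v, p -> b, s -> z / V _ V: fires at position(s) 8: tanolravotuk
surface: tanolravotuk


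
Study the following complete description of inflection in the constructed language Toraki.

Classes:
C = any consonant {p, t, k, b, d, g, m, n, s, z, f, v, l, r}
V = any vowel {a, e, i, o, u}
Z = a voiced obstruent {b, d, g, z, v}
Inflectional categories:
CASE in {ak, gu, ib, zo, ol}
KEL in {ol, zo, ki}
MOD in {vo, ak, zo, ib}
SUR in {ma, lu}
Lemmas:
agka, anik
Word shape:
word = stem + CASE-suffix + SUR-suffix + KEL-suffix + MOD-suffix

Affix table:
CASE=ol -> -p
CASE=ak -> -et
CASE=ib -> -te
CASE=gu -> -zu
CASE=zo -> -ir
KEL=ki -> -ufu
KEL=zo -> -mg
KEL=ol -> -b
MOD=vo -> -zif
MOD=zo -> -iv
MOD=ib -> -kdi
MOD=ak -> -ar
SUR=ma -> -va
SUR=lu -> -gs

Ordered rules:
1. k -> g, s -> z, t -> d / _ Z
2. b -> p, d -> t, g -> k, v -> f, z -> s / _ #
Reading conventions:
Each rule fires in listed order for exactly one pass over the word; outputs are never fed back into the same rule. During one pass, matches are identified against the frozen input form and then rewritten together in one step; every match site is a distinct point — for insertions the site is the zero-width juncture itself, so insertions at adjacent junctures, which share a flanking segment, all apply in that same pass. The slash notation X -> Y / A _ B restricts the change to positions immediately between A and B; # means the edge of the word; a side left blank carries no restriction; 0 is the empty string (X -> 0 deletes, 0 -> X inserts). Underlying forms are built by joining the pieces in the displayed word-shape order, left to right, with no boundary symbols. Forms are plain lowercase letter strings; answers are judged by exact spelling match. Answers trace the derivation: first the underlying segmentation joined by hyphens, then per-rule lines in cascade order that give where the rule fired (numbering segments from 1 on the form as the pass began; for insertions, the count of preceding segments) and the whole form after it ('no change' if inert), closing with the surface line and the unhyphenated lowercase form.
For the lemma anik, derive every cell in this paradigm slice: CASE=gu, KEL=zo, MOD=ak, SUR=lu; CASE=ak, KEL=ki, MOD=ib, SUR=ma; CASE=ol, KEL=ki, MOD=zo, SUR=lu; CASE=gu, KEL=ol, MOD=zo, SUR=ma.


cell CASE=gu, KEL=zo, MOD=ak, SUR=lu:
underlying: anik-zu-gs-mg-ar
1. k -> g, s -> z, t -> d / _ Z: fires at position(s) 4: anigzugsmgar
2. b -> p, d -> t, g -> k, v -> f, z -> s / _ #: no change
surface: anigzugsmgar

cell CASE=ak, KEL=ki, MOD=ib, SUR=ma:
underlying: anik-et-va-ufu-kdi
1. k -> g, s -> z, t -> d / _ Z: fires at position(s) 6, 12: anikedvaufugdi
2. b -> p, d -> t, g -> k, v -> f, z -> s / _ #: no change
surface: anikedvaufugdi

cell CASE=ol, KEL=ki, MOD=zo, SUR=lu:
underlying: anik-p-gs-ufu-iv
1. k -> g, s -> z, t -> d / _ Z: no change
2. b -> p, d -> t, g -> k, v -> f, z -> s / _ #: fires at position(s) 12: anikpgsufuif
surface: anikpgsufuif

cell CASE=gu, KEL=ol, MOD=zo, SUR=ma:
underlying: anik-zu-va-b-iv
1. k -> g, s -> z, t -> d / _ Z: fires at position(s) 4: anigzuvabiv
2. b -> p, d -> t, g -> k, v -> f, z -> s / _ #: fires at position(s) 11: anigzuvabif
surface: anigzuvabif


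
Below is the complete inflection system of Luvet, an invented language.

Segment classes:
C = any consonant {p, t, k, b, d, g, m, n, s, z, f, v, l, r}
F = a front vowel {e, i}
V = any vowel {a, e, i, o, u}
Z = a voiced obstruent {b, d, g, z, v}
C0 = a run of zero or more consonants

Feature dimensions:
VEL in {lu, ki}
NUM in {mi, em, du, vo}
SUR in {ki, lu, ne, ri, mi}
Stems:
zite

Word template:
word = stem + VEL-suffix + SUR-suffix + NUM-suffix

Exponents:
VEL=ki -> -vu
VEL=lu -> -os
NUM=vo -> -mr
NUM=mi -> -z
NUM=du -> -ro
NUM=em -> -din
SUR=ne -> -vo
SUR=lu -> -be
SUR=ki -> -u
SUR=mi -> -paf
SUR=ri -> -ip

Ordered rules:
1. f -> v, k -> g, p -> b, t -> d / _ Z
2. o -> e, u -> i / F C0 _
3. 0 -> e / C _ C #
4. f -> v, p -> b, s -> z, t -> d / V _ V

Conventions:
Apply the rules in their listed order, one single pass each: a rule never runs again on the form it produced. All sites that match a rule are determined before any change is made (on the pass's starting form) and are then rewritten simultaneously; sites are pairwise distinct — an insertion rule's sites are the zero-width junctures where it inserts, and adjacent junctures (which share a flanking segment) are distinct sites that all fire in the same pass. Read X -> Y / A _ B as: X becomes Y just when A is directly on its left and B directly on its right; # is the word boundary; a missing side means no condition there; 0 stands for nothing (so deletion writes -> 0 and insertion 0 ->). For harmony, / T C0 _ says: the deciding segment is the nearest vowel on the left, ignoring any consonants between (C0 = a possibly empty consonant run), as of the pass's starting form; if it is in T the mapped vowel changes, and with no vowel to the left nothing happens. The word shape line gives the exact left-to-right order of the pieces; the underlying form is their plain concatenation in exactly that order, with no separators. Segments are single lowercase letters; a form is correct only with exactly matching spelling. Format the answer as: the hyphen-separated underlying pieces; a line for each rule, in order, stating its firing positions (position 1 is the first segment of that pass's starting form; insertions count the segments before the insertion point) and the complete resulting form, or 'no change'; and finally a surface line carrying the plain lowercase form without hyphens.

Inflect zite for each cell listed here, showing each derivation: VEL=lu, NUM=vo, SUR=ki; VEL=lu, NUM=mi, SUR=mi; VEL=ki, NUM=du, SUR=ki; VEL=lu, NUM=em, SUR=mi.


cell VEL=lu, NUM=vo, SUR=ki:
underlying: zite-os-u-mr
1. f -> v, k -> g, p -> b, t -> d / _ Z: no change
2. o -> e, u -> i / F C0 _: fires at position(s) 5: ziteesumr
3. 0 -> e / C _ C #: inserts after position(s) 8: ziteesumer
4. f -> v, p -> b, s -> z, t -> d / V _ V: fires at position(s) 3, 6: zideezumer
surface: zideezumer

cell VEL=lu, NUM=mi, SUR=mi:
underlying: zite-os-paf-z
1. f -> v, k -> g, p -> b, t -> d / _ Z: fires at position(s) 9: ziteospavz
2. o -> e, u -> i / F C0 _: fires at position(s) 5: ziteespavz
3. 0 -> e / C _ C #: inserts after position(s) 9: ziteespavez
4. f -> v, p -> b, s -> z, t -> d / V _ V: fires at position(s) 3: zideespavez
surface: zideespavez

cell VEL=ki, NUM=du, SUR=ki:
underlying: zite-vu-u-ro
1. f -> v, k -> g, p -> b, t -> d / _ Z: no change
2. o -> e, u -> i / F C0 _: fires at position(s) 6: ziteviuro
3. 0 -> e / C _ C #: no change
4. f -> v, p -> b, s -> z, t -> d / V _ V: fires at position(s) 3: zideviuro
surface: zideviuro

cell VEL=lu, NUM=em, SUR=mi:
underlying: zite-os-paf-din
1. f -> v, k -> g, p -> b, t -> d / _ Z: fires at position(s) 9: ziteospavdin
2. o -> e, u -> i / F C0 _: fires at position(s) 5: ziteespavdin
3. 0 -> e / C _ C #: no change
4. f -> v, p -> b, s -> z, t -> d / V _ V: fires at position(s) 3: zideespavdin
surface: zideespavdin
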